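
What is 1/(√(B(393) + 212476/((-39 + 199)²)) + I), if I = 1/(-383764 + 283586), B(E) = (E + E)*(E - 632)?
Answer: -160284800/3016240416305963601 - 200712633680*I*√1202212481/3016240416305963601 ≈ -5.3141e-11 - 0.0023073*I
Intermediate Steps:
B(E) = 2*E*(-632 + E) (B(E) = (2*E)*(-632 + E) = 2*E*(-632 + E))
I = -1/100178 (I = 1/(-100178) = -1/100178 ≈ -9.9822e-6)
1/(√(B(393) + 212476/((-39 + 199)²)) + I) = 1/(√(2*393*(-632 + 393) + 212476/((-39 + 199)²)) - 1/100178) = 1/(√(2*393*(-239) + 212476/(160²)) - 1/100178) = 1/(√(-187854 + 212476/25600) - 1/100178) = 1/(√(-187854 + 212476*(1/25600)) - 1/100178) = 1/(√(-187854 + 53119/6400) - 1/100178) = 1/(√(-1202212481/6400) - 1/100178) = 1/(I*√1202212481/80 - 1/100178) = 1/(-1/100178 + I*√1202212481/80)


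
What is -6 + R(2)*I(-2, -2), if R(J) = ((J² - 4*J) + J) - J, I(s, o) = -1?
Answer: -2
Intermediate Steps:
R(J) = J² - 4*J (R(J) = (J² - 3*J) - J = J² - 4*J)
-6 + R(2)*I(-2, -2) = -6 + (2*(-4 + 2))*(-1) = -6 + (2*(-2))*(-1) = -6 - 4*(-1) = -6 + 4 = -2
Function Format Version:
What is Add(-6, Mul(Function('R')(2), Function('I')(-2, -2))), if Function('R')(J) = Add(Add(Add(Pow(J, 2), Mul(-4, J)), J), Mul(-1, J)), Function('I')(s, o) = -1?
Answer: -2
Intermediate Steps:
Function('R')(J) = Add(Pow(J, 2), Mul(-4, J)) (Function('R')(J) = Add(Add(Pow(J, 2), Mul(-3, J)), Mul(-1, J)) = Add(Pow(J, 2), Mul(-4, J)))
Add(-6, Mul(Function('R')(2), Function('I')(-2, -2))) = Add(-6, Mul(Mul(2, Add(-4, 2)), -1)) = Add(-6, Mul(Mul(2, -2), -1)) = Add(-6, Mul(-4, -1)) = Add(-6, 4) = -2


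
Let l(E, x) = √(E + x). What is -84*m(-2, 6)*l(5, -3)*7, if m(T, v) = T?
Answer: 1176*√2 ≈ 1663.1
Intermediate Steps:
-84*m(-2, 6)*l(5, -3)*7 = -84*(-2*√(5 - 3))*7 = -84*(-2*√2)*7 = -(-1176)*√2 = 1176*√2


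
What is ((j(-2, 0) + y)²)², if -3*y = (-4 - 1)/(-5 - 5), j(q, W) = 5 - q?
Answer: 2825761/1296 ≈ 2180.4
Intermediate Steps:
y = -⅙ (y = -(-4 - 1)/(3*(-5 - 5)) = -(-5)/(3*(-10)) = -(-5)*(-1)/(3*10) = -⅓*½ = -⅙ ≈ -0.16667)
((j(-2, 0) + y)²)² = (((5 - 1*(-2)) - ⅙)²)² = (((5 + 2) - ⅙)²)² = ((7 - ⅙)²)² = ((41/6)²)² = (1681/36)² = 2825761/1296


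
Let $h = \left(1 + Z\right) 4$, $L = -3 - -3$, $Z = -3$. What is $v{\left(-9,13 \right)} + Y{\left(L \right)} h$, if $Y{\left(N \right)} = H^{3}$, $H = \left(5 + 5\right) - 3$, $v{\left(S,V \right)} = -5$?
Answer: $-2749$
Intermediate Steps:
$L = 0$ ($L = -3 + 3 = 0$)
$H = 7$ ($H = 10 - 3 = 7$)
$h = -8$ ($h = \left(1 - 3\right) 4 = \left(-2\right) 4 = -8$)
$Y{\left(N \right)} = 343$ ($Y{\left(N \right)} = 7^{3} = 343$)
$v{\left(-9,13 \right)} + Y{\left(L \right)} h = -5 + 343 \left(-8\right) = -5 - 2744 = -2749$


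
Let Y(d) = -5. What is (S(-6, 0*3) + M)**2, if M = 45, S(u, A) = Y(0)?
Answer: 1600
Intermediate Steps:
S(u, A) = -5
(S(-6, 0*3) + M)**2 = (-5 + 45)**2 = 40**2 = 1600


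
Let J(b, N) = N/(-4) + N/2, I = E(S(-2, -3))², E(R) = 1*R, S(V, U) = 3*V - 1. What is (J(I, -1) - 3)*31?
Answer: -403/4 ≈ -100.75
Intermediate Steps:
S(V, U) = -1 + 3*V
E(R) = R
I = 49 (I = (-1 + 3*(-2))² = (-1 - 6)² = (-7)² = 49)
J(b, N) = N/4 (J(b, N) = N*(-¼) + N*(½) = -N/4 + N/2 = N/4)
(J(I, -1) - 3)*31 = ((¼)*(-1) - 3)*31 = (-¼ - 3)*31 = -13/4*31 = -403/4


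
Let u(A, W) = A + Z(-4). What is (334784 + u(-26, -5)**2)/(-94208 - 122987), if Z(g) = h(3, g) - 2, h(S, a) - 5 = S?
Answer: -335184/217195 ≈ -1.5432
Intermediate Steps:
h(S, a) = 5 + S
Z(g) = 6 (Z(g) = (5 + 3) - 2 = 8 - 2 = 6)
u(A, W) = 6 + A (u(A, W) = A + 6 = 6 + A)
(334784 + u(-26, -5)**2)/(-94208 - 122987) = (334784 + (6 - 26)**2)/(-94208 - 122987) = (334784 + (-20)**2)/(-217195) = (334784 + 400)*(-1/217195) = 335184*(-1/217195) = -335184/217195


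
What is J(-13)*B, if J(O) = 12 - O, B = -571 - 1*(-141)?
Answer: -10750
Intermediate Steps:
B = -430 (B = -571 + 141 = -430)
J(-13)*B = (12 - 1*(-13))*(-430) = (12 + 13)*(-430) = 25*(-430) = -10750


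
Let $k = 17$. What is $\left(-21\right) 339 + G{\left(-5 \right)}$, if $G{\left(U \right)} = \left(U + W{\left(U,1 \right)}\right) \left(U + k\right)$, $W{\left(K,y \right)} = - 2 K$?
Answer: $-7059$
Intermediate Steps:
$G{\left(U \right)} = - U \left(17 + U\right)$ ($G{\left(U \right)} = \left(U - 2 U\right) \left(U + 17\right) = - U \left(17 + U\right)$)
$\left(-21\right) 339 + G{\left(-5 \right)} = \left(-21\right) 339 - 5 \left(-17 - -5\right) = -7119 - 5 \left(-17 + 5\right) = -7119 - -60 = -7119 + 60 = -7059$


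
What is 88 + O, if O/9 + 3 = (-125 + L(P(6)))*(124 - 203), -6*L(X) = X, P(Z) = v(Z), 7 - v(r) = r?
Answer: 178109/2 ≈ 89055.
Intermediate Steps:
v(r) = 7 - r
P(Z) = 7 - Z
L(X) = -X/6
O = 177933/2 (O = -27 + 9*((-125 - (7 - 1*6)/6)*(124 - 203)) = -27 + 9*((-125 - (7 - 6)/6)*(-79)) = -27 + 9*((-125 - ⅙*1)*(-79)) = -27 + 9*((-125 - ⅙)*(-79)) = -27 + 9*(-751/6*(-79)) = -27 + 9*(59329/6) = -27 + 177987/2 = 177933/2 ≈ 88967.)
88 + O = 88 + 177933/2 = 178109/2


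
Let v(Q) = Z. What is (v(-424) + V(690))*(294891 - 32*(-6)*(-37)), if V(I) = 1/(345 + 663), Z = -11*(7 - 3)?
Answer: -4254547079/336 ≈ -1.2662e+7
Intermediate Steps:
Z = -44 (Z = -11*4 = -44)
V(I) = 1/1008
v(Q) = -44
(v(-424) + V(690))*(294891 - 32*(-6)*(-37)) = (-44 + 1/1008)*(294891 - 32*(-6)*(-37)) = -44351*(294891 + 192*(-37))/1008 = -44351*(294891 - 7104)/1008 = -44351/1008*287787 = -4254547079/336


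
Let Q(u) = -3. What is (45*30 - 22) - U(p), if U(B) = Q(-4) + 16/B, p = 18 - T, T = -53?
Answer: 94485/71 ≈ 1330.8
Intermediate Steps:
p = 71 (p = 18 - 1*(-53) = 18 + 53 = 71)
U(B) = -3 + 16/B
(45*30 - 22) - U(p) = (45*30 - 22) - (-3 + 16/71) = (1350 - 22) - (-3 + 16*(1/71)) = 1328 - (-3 + 16/71) = 1328 - 1*(-197/71) = 1328 + 197/71 = 94485/71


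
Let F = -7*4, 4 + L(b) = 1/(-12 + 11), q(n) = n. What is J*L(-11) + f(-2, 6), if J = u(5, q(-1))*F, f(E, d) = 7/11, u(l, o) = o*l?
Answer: -7693/11 ≈ -699.36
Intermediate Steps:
L(b) = -5 (L(b) = -4 + 1/(-12 + 11) = -4 + 1/(-1) = -4 - 1 = -5)
u(l, o) = l*o
F = -28
f(E, d) = 7/11 (f(E, d) = 7*(1/11) = 7/11)
J = 140 (J = (5*(-1))*(-28) = -5*(-28) = 140)
J*L(-11) + f(-2, 6) = 140*(-5) + 7/11 = -700 + 7/11 = -7693/11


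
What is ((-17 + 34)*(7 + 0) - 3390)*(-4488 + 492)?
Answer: 13070916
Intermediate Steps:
((-17 + 34)*(7 + 0) - 3390)*(-4488 + 492) = (17*7 - 3390)*(-3996) = (119 - 3390)*(-3996) = -3271*(-3996) = 13070916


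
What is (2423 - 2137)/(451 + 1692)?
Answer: 286/2143 ≈ 0.13346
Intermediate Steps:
(2423 - 2137)/(451 + 1692) = 286/2143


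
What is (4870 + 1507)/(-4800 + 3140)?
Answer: -6377/1660 ≈ -3.8416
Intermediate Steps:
(4870 + 1507)/(-4800 + 3140) = 6377/(-1660) = 6377*(-1/1660) = -6377/1660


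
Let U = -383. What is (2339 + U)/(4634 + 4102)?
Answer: 163/728 ≈ 0.22390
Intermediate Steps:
(2339 + U)/(4634 + 4102) = (2339 - 383)/(4634 + 4102) = 1956/8736 = 1956*(1/8736) = 163/728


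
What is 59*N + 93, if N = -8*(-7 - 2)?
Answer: 4341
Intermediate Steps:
N = 72 (N = -8*(-9) = 72)
59*N + 93 = 59*72 + 93 = 4248 + 93 = 4341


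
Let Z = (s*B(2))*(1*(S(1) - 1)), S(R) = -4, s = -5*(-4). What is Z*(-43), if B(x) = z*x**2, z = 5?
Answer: 86000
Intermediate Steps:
B(x) = 5*x**2
s = 20
Z = -2000 (Z = (20*(5*2**2))*(1*(-4 - 1)) = (20*(5*4))*(1*(-5)) = (20*20)*(-5) = 400*(-5) = -2000)
Z*(-43) = -2000*(-43) = 86000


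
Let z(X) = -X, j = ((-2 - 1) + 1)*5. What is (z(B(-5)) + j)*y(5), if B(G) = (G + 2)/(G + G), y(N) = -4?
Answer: 206/5 ≈ 41.200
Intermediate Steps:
j = -10 (j = (-3 + 1)*5 = -2*5 = -10)
B(G) = (2 + G)/(2*G) (B(G) = (2 + G)/((2*G)) = (2 + G)*(1/(2*G)) = (2 + G)/(2*G))
(z(B(-5)) + j)*y(5) = (-(2 - 5)/(2*(-5)) - 10)*(-4) = (-(-1)*(-3)/(2*5) - 10)*(-4) = (-1*3/10 - 10)*(-4) = (-3/10 - 10)*(-4) = -103/10*(-4) = 206/5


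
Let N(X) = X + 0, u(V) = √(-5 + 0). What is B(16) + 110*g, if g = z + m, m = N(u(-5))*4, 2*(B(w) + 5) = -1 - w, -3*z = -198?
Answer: 14493/2 + 440*I*√5 ≈ 7246.5 + 983.87*I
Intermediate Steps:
z = 66 (z = -⅓*(-198) = 66)
B(w) = -11/2 - w/2 (B(w) = -5 + (-1 - w)/2 = -5 + (-½ - w/2) = -11/2 - w/2)
u(V) = I*√5 (u(V) = √(-5) = I*√5)
N(X) = X
m = 4*I*√5 (m = (I*√5)*4 = 4*I*√5 ≈ 8.9443*I)
g = 66 + 4*I*√5 ≈ 66.0 + 8.9443*I
B(16) + 110*g = (-11/2 - ½*16) + 110*(66 + 4*I*√5) = (-11/2 - 8) + (7260 + 440*I*√5) = -27/2 + (7260 + 440*I*√5) = 14493/2 + 440*I*√5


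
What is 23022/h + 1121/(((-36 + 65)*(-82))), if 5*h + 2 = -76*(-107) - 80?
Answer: 26470753/1914290 ≈ 13.828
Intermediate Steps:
h = 1610 (h = -2/5 + (-76*(-107) - 80)/5 = -2/5 + (8132 - 80)/5 = -2/5 + (1/5)*8052 = -2/5 + 8052/5 = 1610)
23022/h + 1121/(((-36 + 65)*(-82))) = 23022/1610 + 1121/(((-36 + 65)*(-82))) = 23022*(1/1610) + 1121/((29*(-82))) = 11511/805 + 1121/(-2378) = 11511/805 + 1121*(-1/2378) = 11511/805 - 1121/2378 = 26470753/1914290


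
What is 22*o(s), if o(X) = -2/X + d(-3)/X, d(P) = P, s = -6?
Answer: 55/3 ≈ 18.333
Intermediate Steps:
o(X) = -5/X (o(X) = -2/X - 3/X = -5/X)
22*o(s) = 22*(-5/(-6)) = 22*(-5*(-1/6)) = 22*(5/6) = 55/3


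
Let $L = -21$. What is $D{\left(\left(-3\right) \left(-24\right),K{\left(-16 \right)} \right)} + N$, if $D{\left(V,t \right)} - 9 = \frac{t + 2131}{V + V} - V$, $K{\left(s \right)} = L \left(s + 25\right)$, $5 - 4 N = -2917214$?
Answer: $\frac{52506377}{72} \approx 7.2926 \cdot 10^{5}$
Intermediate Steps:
$N = \frac{2917219}{4}$ ($N = \frac{5}{4} - - \frac{1458607}{2} = \frac{5}{4} + \frac{1458607}{2} = \frac{2917219}{4} \approx 7.2931 \cdot 10^{5}$)
$K{\left(s \right)} = -525 - 21 s$ ($K{\left(s \right)} = - 21 \left(s + 25\right) = - 21 \left(25 + s\right) = -525 - 21 s$)
$D{\left(V,t \right)} = 9 - V + \frac{2131 + t}{2 V}$ ($D{\left(V,t \right)} = 9 - \left(V - \frac{t + 2131}{V + V}\right) = 9 - \left(V - \frac{2131 + t}{2 V}\right) = 9 - V + \frac{2131 + t}{2 V}$)
$D{\left(\left(-3\right) \left(-24\right),K{\left(-16 \right)} \right)} + N = \frac{2131 - 189 - 2 \left(\left(-3\right) \left(-24\right)\right) \left(-9 - -72\right)}{2 \left(\left(-3\right) \left(-24\right)\right)} + \frac{2917219}{4} = \frac{2131 + \left(-525 + 336\right) - 144 \left(-9 + 72\right)}{2 \cdot 72} + \frac{2917219}{4} = \frac{1}{2} \cdot \frac{1}{72} \left(2131 - 189 - 144 \cdot 63\right) + \frac{2917219}{4} = \frac{1}{2} \cdot \frac{1}{72} \left(2131 - 189 - 9072\right) + \frac{2917219}{4} = \frac{1}{2} \cdot \frac{1}{72} \left(-7130\right) + \frac{2917219}{4} = - \frac{3565}{72} + \frac{2917219}{4} = \frac{52506377}{72}$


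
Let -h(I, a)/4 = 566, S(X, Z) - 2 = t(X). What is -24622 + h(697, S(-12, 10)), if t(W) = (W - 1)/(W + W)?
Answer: -26886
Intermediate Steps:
t(W) = (-1 + W)/(2*W) (t(W) = (-1 + W)/((2*W)) = (-1 + W)*(1/(2*W)) = (-1 + W)/(2*W))
S(X, Z) = 2 + (-1 + X)/(2*X)
h(I, a) = -2264 (h(I, a) = -4*566 = -2264)
-24622 + h(697, S(-12, 10)) = -24622 - 2264 = -26886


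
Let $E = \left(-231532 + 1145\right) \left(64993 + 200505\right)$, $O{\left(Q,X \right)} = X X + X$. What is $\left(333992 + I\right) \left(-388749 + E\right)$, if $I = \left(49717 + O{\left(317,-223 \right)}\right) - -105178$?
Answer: $-32932248840404675$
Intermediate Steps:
$O{\left(Q,X \right)} = X + X^{2}$ ($O{\left(Q,X \right)} = X^{2} + X = X + X^{2}$)
$E = -61167287726$ ($E = \left(-230387\right) 265498 = -61167287726$)
$I = 204401$ ($I = \left(49717 - 223 \left(1 - 223\right)\right) - -105178 = \left(49717 - -49506\right) + 105178 = \left(49717 + 49506\right) + 105178 = 99223 + 105178 = 204401$)
$\left(333992 + I\right) \left(-388749 + E\right) = \left(333992 + 204401\right) \left(-388749 - 61167287726\right) = 538393 \left(-61167676475\right) = -32932248840404675$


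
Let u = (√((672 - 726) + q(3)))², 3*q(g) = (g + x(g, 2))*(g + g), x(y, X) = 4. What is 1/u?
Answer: -1/40 ≈ -0.025000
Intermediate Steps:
q(g) = 2*g*(4 + g)/3 (q(g) = ((g + 4)*(g + g))/3 = ((4 + g)*(2*g))/3 = (2*g*(4 + g))/3 = 2*g*(4 + g)/3)
u = -40 (u = (√((672 - 726) + (⅔)*3*(4 + 3)))² = (√(-54 + (⅔)*3*7))² = (√(-54 + 14))² = (√(-40))² = (2*I*√10)² = -40)
1/u = 1/(-40) = -1/40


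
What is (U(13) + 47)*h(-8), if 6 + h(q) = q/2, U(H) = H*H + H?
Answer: -2290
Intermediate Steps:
U(H) = H + H² (U(H) = H² + H = H + H²)
h(q) = -6 + q/2
(U(13) + 47)*h(-8) = (13*(1 + 13) + 47)*(-6 + (½)*(-8)) = (13*14 + 47)*(-6 - 4) = (182 + 47)*(-10) = 229*(-10) = -2290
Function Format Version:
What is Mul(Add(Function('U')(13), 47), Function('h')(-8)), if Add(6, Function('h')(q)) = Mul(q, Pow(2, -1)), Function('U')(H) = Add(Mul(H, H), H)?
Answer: -2290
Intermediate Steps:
Function('U')(H) = Add(H, Pow(H, 2)) (Function('U')(H) = Add(Pow(H, 2), H) = Add(H, Pow(H, 2)))
Function('h')(q) = Add(-6, Mul(Rational(1, 2), q)) (Function('h')(q) = Add(-6, Mul(q, Pow(2, -1))) = Add(-6, Mul(q, Rational(1, 2))) = Add(-6, Mul(Rational(1, 2), q)))
Mul(Add(Function('U')(13), 47), Function('h')(-8)) = Mul(Add(Mul(13, Add(1, 13)), 47), Add(-6, Mul(Rational(1, 2), -8))) = Mul(Add(Mul(13, 14), 47), Add(-6, -4)) = Mul(Add(182, 47), -10) = Mul(229, -10) = -2290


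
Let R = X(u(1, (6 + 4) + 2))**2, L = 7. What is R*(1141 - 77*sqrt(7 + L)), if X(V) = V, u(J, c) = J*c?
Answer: 164304 - 11088*sqrt(14) ≈ 1.2282e+5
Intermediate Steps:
R = 144 (R = (1*((6 + 4) + 2))**2 = (1*(10 + 2))**2 = (1*12)**2 = 12**2 = 144)
R*(1141 - 77*sqrt(7 + L)) = 144*(1141 - 77*sqrt(7 + 7)) = 144*(1141 - 77*sqrt(14)) = 164304 - 11088*sqrt(14)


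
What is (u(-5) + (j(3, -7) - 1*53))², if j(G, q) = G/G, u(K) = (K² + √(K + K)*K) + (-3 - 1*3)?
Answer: 839 + 330*I*√10 ≈ 839.0 + 1043.6*I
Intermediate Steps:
u(K) = -6 + K² + √2*K^(3/2) (u(K) = (K² + √(2*K)*K) + (-3 - 3) = (K² + (√2*√K)*K) - 6 = (K² + √2*K^(3/2)) - 6 = -6 + K² + √2*K^(3/2))
j(G, q) = 1
(u(-5) + (j(3, -7) - 1*53))² = ((-6 + (-5)² + √2*(-5)^(3/2)) + (1 - 1*53))² = ((-6 + 25 + √2*(-5*I*√5)) + (1 - 53))² = ((-6 + 25 - 5*I*√10) - 52)² = ((19 - 5*I*√10) - 52)² = (-33 - 5*I*√10)²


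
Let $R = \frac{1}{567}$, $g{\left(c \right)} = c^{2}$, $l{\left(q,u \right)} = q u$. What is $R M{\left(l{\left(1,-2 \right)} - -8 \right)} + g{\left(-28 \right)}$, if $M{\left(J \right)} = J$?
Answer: $\frac{148178}{189} \approx 784.01$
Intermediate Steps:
$R = \frac{1}{567} \approx 0.0017637$
$R M{\left(l{\left(1,-2 \right)} - -8 \right)} + g{\left(-28 \right)} = \frac{1 \left(-2\right) - -8}{567} + \left(-28\right)^{2} = \frac{-2 + 8}{567} + 784 = \frac{1}{567} \cdot 6 + 784 = \frac{2}{189} + 784 = \frac{148178}{189}$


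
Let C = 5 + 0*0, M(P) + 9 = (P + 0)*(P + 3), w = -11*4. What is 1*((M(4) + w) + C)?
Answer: -20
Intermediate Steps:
w = -44
M(P) = -9 + P*(3 + P) (M(P) = -9 + (P + 0)*(P + 3) = -9 + P*(3 + P))
C = 5 (C = 5 + 0 = 5)
1*((M(4) + w) + C) = 1*(((-9 + 4² + 3*4) - 44) + 5) = 1*(((-9 + 16 + 12) - 44) + 5) = 1*((19 - 44) + 5) = 1*(-25 + 5) = 1*(-20) = -20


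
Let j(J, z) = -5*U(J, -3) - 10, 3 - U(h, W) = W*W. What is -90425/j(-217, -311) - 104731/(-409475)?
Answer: -673176041/148900 ≈ -4521.0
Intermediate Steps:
U(h, W) = 3 - W² (U(h, W) = 3 - W*W = 3 - W²)
j(J, z) = 20 (j(J, z) = -5*(3 - 1*(-3)²) - 10 = -5*(3 - 1*9) - 10 = -5*(3 - 9) - 10 = -5*(-6) - 10 = 30 - 10 = 20)
-90425/j(-217, -311) - 104731/(-409475) = -90425/20 - 104731/(-409475) = -90425*1/20 - 104731*(-1/409475) = -18085/4 + 9521/37225 = -673176041/148900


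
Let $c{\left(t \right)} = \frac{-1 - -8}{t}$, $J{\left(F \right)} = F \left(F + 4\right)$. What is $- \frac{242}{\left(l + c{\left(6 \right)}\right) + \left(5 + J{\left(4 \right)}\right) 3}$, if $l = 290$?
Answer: $- \frac{1452}{2413} \approx -0.60174$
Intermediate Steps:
$J{\left(F \right)} = F \left(4 + F\right)$
$c{\left(t \right)} = \frac{7}{t}$ ($c{\left(t \right)} = \frac{-1 + 8}{t} = \frac{7}{t}$)
$- \frac{242}{\left(l + c{\left(6 \right)}\right) + \left(5 + J{\left(4 \right)}\right) 3} = - \frac{242}{\left(290 + \frac{7}{6}\right) + \left(5 + 4 \left(4 + 4\right)\right) 3} = - \frac{242}{\left(290 + 7 \cdot \frac{1}{6}\right) + \left(5 + 4 \cdot 8\right) 3} = - \frac{242}{\left(290 + \frac{7}{6}\right) + \left(5 + 32\right) 3} = - \frac{242}{\frac{1747}{6} + 37 \cdot 3} = - \frac{242}{\frac{1747}{6} + 111} = - \frac{242}{\frac{2413}{6}} = \left(-242\right) \frac{6}{2413} = - \frac{1452}{2413}$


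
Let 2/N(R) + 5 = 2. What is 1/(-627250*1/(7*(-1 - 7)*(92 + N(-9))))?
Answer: 7672/940875 ≈ 0.0081541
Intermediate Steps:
N(R) = -⅔ (N(R) = 2/(-5 + 2) = 2/(-3) = 2*(-⅓) = -⅔)
1/(-627250*1/(7*(-1 - 7)*(92 + N(-9)))) = 1/(-627250*1/(7*(-1 - 7)*(92 - ⅔))) = 1/(-627250/((7*(-8))*(274/3))) = 1/(-627250/((-56*274/3))) = 1/(-627250/(-15344/3)) = 1/(-627250*(-3/15344)) = 1/(940875/7672) = 7672/940875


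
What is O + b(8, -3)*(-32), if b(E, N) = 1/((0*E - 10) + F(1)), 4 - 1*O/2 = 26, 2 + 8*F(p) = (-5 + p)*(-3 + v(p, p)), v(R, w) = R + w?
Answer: -1588/39 ≈ -40.718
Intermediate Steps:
F(p) = -¼ + (-5 + p)*(-3 + 2*p)/8 (F(p) = -¼ + ((-5 + p)*(-3 + (p + p)))/8 = -¼ + ((-5 + p)*(-3 + 2*p))/8 = -¼ + (-5 + p)*(-3 + 2*p)/8)
O = -44 (O = 8 - 2*26 = 8 - 52 = -44)
b(E, N) = -4/39 (b(E, N) = 1/((0*E - 10) + (13/8 - 13/8*1 + (¼)*1²)) = 1/((0 - 10) + (13/8 - 13/8 + (¼)*1)) = 1/(-10 + (13/8 - 13/8 + ¼)) = 1/(-10 + ¼) = 1/(-39/4) = -4/39)
O + b(8, -3)*(-32) = -44 - 4/39*(-32) = -44 + 128/39 = -1588/39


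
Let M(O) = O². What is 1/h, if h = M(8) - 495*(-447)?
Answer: 1/221329 ≈ 4.5182e-6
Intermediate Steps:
h = 221329 (h = 8² - 495*(-447) = 64 + 221265 = 221329)
1/h = 1/221329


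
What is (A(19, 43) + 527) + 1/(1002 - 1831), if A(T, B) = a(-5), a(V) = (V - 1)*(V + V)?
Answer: 486622/829 ≈ 587.00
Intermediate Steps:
a(V) = 2*V*(-1 + V) (a(V) = (-1 + V)*(2*V) = 2*V*(-1 + V))
A(T, B) = 60 (A(T, B) = 2*(-5)*(-1 - 5) = 2*(-5)*(-6) = 60)
(A(19, 43) + 527) + 1/(1002 - 1831) = (60 + 527) + 1/(1002 - 1831) = 587 + 1/(-829) = 587 - 1/829 = 486622/829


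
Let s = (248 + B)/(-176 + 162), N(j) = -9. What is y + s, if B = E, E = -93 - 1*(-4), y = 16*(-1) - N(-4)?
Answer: -257/14 ≈ -18.357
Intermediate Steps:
y = -7 (y = 16*(-1) - 1*(-9) = -16 + 9 = -7)
E = -89 (E = -93 + 4 = -89)
B = -89
s = -159/14 (s = (248 - 89)/(-176 + 162) = 159/(-14) = 159*(-1/14) = -159/14 ≈ -11.357)
y + s = -7 - 159/14 = -257/14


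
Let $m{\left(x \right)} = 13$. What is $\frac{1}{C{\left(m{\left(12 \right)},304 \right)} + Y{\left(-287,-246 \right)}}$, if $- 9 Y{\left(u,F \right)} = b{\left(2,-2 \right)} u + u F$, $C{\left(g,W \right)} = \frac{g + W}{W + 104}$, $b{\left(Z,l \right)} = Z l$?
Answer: $- \frac{1224}{9757049} \approx -0.00012545$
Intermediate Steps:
$C{\left(g,W \right)} = \frac{W + g}{104 + W}$
$Y{\left(u,F \right)} = \frac{4 u}{9} - \frac{F u}{9}$ ($Y{\left(u,F \right)} = - \frac{2 \left(-2\right) u + u F}{9} = - \frac{- 4 u + F u}{9} = \frac{4 u}{9} - \frac{F u}{9}$)
$\frac{1}{C{\left(m{\left(12 \right)},304 \right)} + Y{\left(-287,-246 \right)}} = \frac{1}{\frac{304 + 13}{104 + 304} + \frac{1}{9} \left(-287\right) \left(4 - -246\right)} = \frac{1}{\frac{1}{408} \cdot 317 + \frac{1}{9} \left(-287\right) \left(4 + 246\right)} = \frac{1}{\frac{1}{408} \cdot 317 + \frac{1}{9} \left(-287\right) 250} = \frac{1}{\frac{317}{408} - \frac{71750}{9}} = \frac{1}{- \frac{9757049}{1224}} = - \frac{1224}{9757049}$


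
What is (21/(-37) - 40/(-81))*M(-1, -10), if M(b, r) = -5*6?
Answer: 2210/999 ≈ 2.2122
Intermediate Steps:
M(b, r) = -30
(21/(-37) - 40/(-81))*M(-1, -10) = (21/(-37) - 40/(-81))*(-30) = (21*(-1/37) - 40*(-1/81))*(-30) = (-21/37 + 40/81)*(-30) = -221/2997*(-30) = 2210/999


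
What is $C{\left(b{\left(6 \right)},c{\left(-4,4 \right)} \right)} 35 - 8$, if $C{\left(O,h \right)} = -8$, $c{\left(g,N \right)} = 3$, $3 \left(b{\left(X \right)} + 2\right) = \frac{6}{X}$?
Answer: $-288$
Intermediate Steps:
$b{\left(X \right)} = -2 + \frac{2}{X}$ ($b{\left(X \right)} = -2 + \frac{6 \frac{1}{X}}{3} = -2 + \frac{2}{X}$)
$C{\left(b{\left(6 \right)},c{\left(-4,4 \right)} \right)} 35 - 8 = \left(-8\right) 35 - 8 = -280 - 8 = -288$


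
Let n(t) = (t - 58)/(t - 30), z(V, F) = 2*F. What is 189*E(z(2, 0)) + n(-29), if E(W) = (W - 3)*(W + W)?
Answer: 87/59 ≈ 1.4746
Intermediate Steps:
n(t) = (-58 + t)/(-30 + t)
E(W) = 2*W*(-3 + W) (E(W) = (-3 + W)*(2*W) = 2*W*(-3 + W))
189*E(z(2, 0)) + n(-29) = 189*(2*(2*0)*(-3 + 2*0)) + (-58 - 29)/(-30 - 29) = 189*(2*0*(-3 + 0)) - 87/(-59) = 189*(2*0*(-3)) - 1/59*(-87) = 189*0 + 87/59 = 0 + 87/59 = 87/59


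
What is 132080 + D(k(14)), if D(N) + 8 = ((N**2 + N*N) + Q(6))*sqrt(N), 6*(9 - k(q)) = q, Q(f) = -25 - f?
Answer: 132072 + 1042*sqrt(15)/27 ≈ 1.3222e+5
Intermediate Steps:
k(q) = 9 - q/6
D(N) = -8 + sqrt(N)*(-31 + 2*N**2) (D(N) = -8 + ((N**2 + N*N) + (-25 - 1*6))*sqrt(N) = -8 + ((N**2 + N**2) + (-25 - 6))*sqrt(N) = -8 + (2*N**2 - 31)*sqrt(N) = -8 + (-31 + 2*N**2)*sqrt(N) = -8 + sqrt(N)*(-31 + 2*N**2))
132080 + D(k(14)) = 132080 + (-8 - 31*sqrt(9 - 1/6*14) + 2*(9 - 1/6*14)**(5/2)) = 132080 + (-8 - 31*sqrt(9 - 7/3) + 2*(9 - 7/3)**(5/2)) = 132080 + (-8 - 62*sqrt(15)/3 + 2*(20/3)**(5/2)) = 132080 + (-8 - 62*sqrt(15)/3 + 2*(800*sqrt(15)/27)) = 132080 + (-8 - 62*sqrt(15)/3 + 1600*sqrt(15)/27) = 132080 + (-8 + 1042*sqrt(15)/27) = 132072 + 1042*sqrt(15)/27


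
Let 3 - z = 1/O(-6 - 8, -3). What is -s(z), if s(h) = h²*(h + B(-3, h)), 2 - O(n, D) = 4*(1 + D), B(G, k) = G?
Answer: 841/1000 ≈ 0.84100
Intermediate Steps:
O(n, D) = -2 - 4*D (O(n, D) = 2 - 4*(1 + D) = 2 - (4 + 4*D) = 2 + (-4 - 4*D) = -2 - 4*D)
z = 29/10 (z = 3 - 1/(-2 - 4*(-3)) = 3 - 1/(-2 + 12) = 3 - 1/10 = 3 - 1*⅒ = 3 - ⅒ = 29/10 ≈ 2.9000)
s(h) = h²*(-3 + h) (s(h) = h²*(h - 3) = h²*(-3 + h))
-s(z) = -(29/10)²*(-3 + 29/10) = -841*(-1)/(100*10) = -1*(-841/1000) = 841/1000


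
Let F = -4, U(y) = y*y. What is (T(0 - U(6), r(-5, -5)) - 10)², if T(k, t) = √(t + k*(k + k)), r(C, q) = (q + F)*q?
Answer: 2737 - 60*√293 ≈ 1710.0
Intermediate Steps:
U(y) = y²
r(C, q) = q*(-4 + q) (r(C, q) = (q - 4)*q = (-4 + q)*q = q*(-4 + q))
T(k, t) = √(t + 2*k²) (T(k, t) = √(t + k*(2*k)) = √(t + 2*k²))
(T(0 - U(6), r(-5, -5)) - 10)² = (√(-5*(-4 - 5) + 2*(0 - 1*6²)²) - 10)² = (√(-5*(-9) + 2*(0 - 1*36)²) - 10)² = (√(45 + 2*(0 - 36)²) - 10)² = (√(45 + 2*(-36)²) - 10)² = (√(45 + 2*1296) - 10)² = (√(45 + 2592) - 10)² = (√2637 - 10)² = (3*√293 - 10)² = (-10 + 3*√293)²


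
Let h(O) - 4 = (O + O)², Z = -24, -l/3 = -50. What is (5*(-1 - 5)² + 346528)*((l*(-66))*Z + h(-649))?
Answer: 666514232864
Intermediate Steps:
l = 150 (l = -3*(-50) = 150)
h(O) = 4 + 4*O² (h(O) = 4 + (O + O)² = 4 + (2*O)² = 4 + 4*O²)
(5*(-1 - 5)² + 346528)*((l*(-66))*Z + h(-649)) = (5*(-1 - 5)² + 346528)*((150*(-66))*(-24) + (4 + 4*(-649)²)) = (5*(-6)² + 346528)*(-9900*(-24) + (4 + 4*421201)) = (5*36 + 346528)*(237600 + (4 + 1684804)) = (180 + 346528)*(237600 + 1684808) = 346708*1922408 = 666514232864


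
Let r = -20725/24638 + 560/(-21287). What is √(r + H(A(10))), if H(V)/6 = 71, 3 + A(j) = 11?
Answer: √2386536393589627794/74924158 ≈ 20.619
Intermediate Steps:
A(j) = 8 (A(j) = -3 + 11 = 8)
H(V) = 426 (H(V) = 6*71 = 426)
r = -64995765/74924158 (r = -20725*1/24638 + 560*(-1/21287) = -20725/24638 - 80/3041 = -64995765/74924158 ≈ -0.86749)
√(r + H(A(10))) = √(-64995765/74924158 + 426) = √(31852695543/74924158) = √2386536393589627794/74924158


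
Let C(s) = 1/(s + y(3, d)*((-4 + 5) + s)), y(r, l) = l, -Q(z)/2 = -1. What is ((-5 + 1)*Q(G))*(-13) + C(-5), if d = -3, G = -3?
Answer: 729/7 ≈ 104.14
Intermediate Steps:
Q(z) = 2 (Q(z) = -2*(-1) = 2)
C(s) = 1/(-3 - 2*s) (C(s) = 1/(s - 3*((-4 + 5) + s)) = 1/(s - 3*(1 + s)) = 1/(s + (-3 - 3*s)) = 1/(-3 - 2*s))
((-5 + 1)*Q(G))*(-13) + C(-5) = ((-5 + 1)*2)*(-13) + 1/(-3 - 2*(-5)) = -4*2*(-13) + 1/(-3 + 10) = -8*(-13) + 1/7 = 104 + 1/7 = 729/7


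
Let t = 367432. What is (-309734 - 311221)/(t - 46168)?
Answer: -68995/35696 ≈ -1.9328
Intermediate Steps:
(-309734 - 311221)/(t - 46168) = (-309734 - 311221)/(367432 - 46168) = -620955/321264 = -620955*1/321264 = -68995/35696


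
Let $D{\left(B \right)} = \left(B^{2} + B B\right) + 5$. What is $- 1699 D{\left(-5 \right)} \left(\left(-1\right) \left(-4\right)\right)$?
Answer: $-373780$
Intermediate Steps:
$D{\left(B \right)} = 5 + 2 B^{2}$ ($D{\left(B \right)} = \left(B^{2} + B^{2}\right) + 5 = 2 B^{2} + 5 = 5 + 2 B^{2}$)
$- 1699 D{\left(-5 \right)} \left(\left(-1\right) \left(-4\right)\right) = - 1699 \left(5 + 2 \left(-5\right)^{2}\right) \left(\left(-1\right) \left(-4\right)\right) = - 1699 \left(5 + 2 \cdot 25\right) 4 = - 1699 \left(5 + 50\right) 4 = - 1699 \cdot 55 \cdot 4 = \left(-1699\right) 220 = -373780$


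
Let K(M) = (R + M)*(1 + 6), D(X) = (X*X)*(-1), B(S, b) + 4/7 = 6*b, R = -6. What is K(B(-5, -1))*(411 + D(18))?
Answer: -7656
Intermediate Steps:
B(S, b) = -4/7 + 6*b
D(X) = -X² (D(X) = X²*(-1) = -X²)
K(M) = -42 + 7*M (K(M) = (-6 + M)*(1 + 6) = (-6 + M)*7 = -42 + 7*M)
K(B(-5, -1))*(411 + D(18)) = (-42 + 7*(-4/7 + 6*(-1)))*(411 - 1*18²) = (-42 + 7*(-4/7 - 6))*(411 - 1*324) = (-42 + 7*(-46/7))*(411 - 324) = (-42 - 46)*87 = -88*87 = -7656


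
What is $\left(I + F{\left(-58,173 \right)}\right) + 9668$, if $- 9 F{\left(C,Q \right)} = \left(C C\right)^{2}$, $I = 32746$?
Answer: $- \frac{10934770}{9} \approx -1.215 \cdot 10^{6}$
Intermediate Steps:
$F{\left(C,Q \right)} = - \frac{C^{4}}{9}$ ($F{\left(C,Q \right)} = - \frac{\left(C C\right)^{2}}{9} = - \frac{\left(C^{2}\right)^{2}}{9} = - \frac{C^{4}}{9}$)
$\left(I + F{\left(-58,173 \right)}\right) + 9668 = \left(32746 - \frac{\left(-58\right)^{4}}{9}\right) + 9668 = \left(32746 - \frac{11316496}{9}\right) + 9668 = - \frac{11021782}{9} + 9668 = - \frac{10934770}{9}$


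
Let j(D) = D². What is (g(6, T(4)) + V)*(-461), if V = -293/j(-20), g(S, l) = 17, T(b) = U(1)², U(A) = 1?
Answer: -2999727/400 ≈ -7499.3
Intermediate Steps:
T(b) = 1 (T(b) = 1² = 1)
V = -293/400 (V = -293/((-20)²) = -293/400 ≈ -0.73250)
(g(6, T(4)) + V)*(-461) = (17 - 293/400)*(-461) = (6507/400)*(-461) = -2999727/400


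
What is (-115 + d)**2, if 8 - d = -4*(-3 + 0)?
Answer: 14161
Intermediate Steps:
d = -4 (d = 8 - (-4)*(-3 + 0) = 8 - (-4)*(-3) = 8 - 1*12 = 8 - 12 = -4)
(-115 + d)**2 = (-115 - 4)**2 = (-119)**2 = 14161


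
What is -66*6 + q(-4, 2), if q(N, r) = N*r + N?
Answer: -408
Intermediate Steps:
q(N, r) = N + N*r
-66*6 + q(-4, 2) = -66*6 - 4*(1 + 2) = -396 - 4*3 = -396 - 12 = -408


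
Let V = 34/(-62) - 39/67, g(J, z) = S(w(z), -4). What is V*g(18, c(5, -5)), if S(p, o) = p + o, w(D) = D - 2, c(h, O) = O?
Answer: 25828/2077 ≈ 12.435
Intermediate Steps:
w(D) = -2 + D
S(p, o) = o + p
g(J, z) = -6 + z (g(J, z) = -4 + (-2 + z) = -6 + z)
V = -2348/2077 (V = 34*(-1/62) - 39*1/67 = -17/31 - 39/67 = -2348/2077 ≈ -1.1305)
V*g(18, c(5, -5)) = -2348*(-6 - 5)/2077 = -2348/2077*(-11) = 25828/2077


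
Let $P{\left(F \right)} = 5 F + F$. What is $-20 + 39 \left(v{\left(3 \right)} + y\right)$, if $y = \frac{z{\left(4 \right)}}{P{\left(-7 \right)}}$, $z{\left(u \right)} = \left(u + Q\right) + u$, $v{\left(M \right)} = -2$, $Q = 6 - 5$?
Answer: $- \frac{1489}{14} \approx -106.36$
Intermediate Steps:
$Q = 1$ ($Q = 6 - 5 = 1$)
$P{\left(F \right)} = 6 F$
$z{\left(u \right)} = 1 + 2 u$ ($z{\left(u \right)} = \left(u + 1\right) + u = \left(1 + u\right) + u = 1 + 2 u$)
$y = - \frac{3}{14}$ ($y = \frac{1 + 2 \cdot 4}{6 \left(-7\right)} = \frac{1 + 8}{-42} = 9 \left(- \frac{1}{42}\right) = - \frac{3}{14} \approx -0.21429$)
$-20 + 39 \left(v{\left(3 \right)} + y\right) = -20 + 39 \left(-2 - \frac{3}{14}\right) = -20 + 39 \left(- \frac{31}{14}\right) = -20 - \frac{1209}{14} = - \frac{1489}{14}$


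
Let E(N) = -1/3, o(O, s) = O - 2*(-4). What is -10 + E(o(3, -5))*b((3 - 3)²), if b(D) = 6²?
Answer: -22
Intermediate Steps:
b(D) = 36
o(O, s) = 8 + O (o(O, s) = O + 8 = 8 + O)
E(N) = -⅓ (E(N) = (⅓)*(-1) = -⅓)
-10 + E(o(3, -5))*b((3 - 3)²) = -10 - ⅓*36 = -10 - 12 = -22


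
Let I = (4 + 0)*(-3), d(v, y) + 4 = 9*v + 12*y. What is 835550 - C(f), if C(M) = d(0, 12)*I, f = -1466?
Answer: 837230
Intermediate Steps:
d(v, y) = -4 + 9*v + 12*y (d(v, y) = -4 + (9*v + 12*y) = -4 + 9*v + 12*y)
I = -12 (I = 4*(-3) = -12)
C(M) = -1680 (C(M) = (-4 + 9*0 + 12*12)*(-12) = (-4 + 0 + 144)*(-12) = 140*(-12) = -1680)
835550 - C(f) = 835550 - 1*(-1680) = 835550 + 1680 = 837230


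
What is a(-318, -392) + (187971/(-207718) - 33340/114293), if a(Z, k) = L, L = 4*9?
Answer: 3190179899/91662986 ≈ 34.803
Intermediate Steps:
L = 36
a(Z, k) = 36
a(-318, -392) + (187971/(-207718) - 33340/114293) = 36 + (187971/(-207718) - 33340/114293) = 36 + (187971*(-1/207718) - 33340*1/114293) = 36 + (-26853/29674 - 33340/114293) = 36 - 109687597/91662986 = 3190179899/91662986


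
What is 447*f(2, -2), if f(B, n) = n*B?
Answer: -1788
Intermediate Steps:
f(B, n) = B*n
447*f(2, -2) = 447*(2*(-2)) = 447*(-4) = -1788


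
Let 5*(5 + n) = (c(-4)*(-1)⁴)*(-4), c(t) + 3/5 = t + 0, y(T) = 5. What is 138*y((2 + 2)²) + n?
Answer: 17217/25 ≈ 688.68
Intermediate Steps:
c(t) = -⅗ + t (c(t) = -⅗ + (t + 0) = -⅗ + t)
n = -33/25 (n = -5 + (((-⅗ - 4)*(-1)⁴)*(-4))/5 = -5 + (-23/5*1*(-4))/5 = -5 + (-23/5*(-4))/5 = -5 + (⅕)*(92/5) = -5 + 92/25 = -33/25 ≈ -1.3200)
138*y((2 + 2)²) + n = 138*5 - 33/25 = 690 - 33/25 = 17217/25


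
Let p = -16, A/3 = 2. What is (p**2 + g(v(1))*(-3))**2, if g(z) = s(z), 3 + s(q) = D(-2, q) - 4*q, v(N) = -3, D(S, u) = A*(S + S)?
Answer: 90601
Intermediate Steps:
A = 6 (A = 3*2 = 6)
D(S, u) = 12*S (D(S, u) = 6*(S + S) = 6*(2*S) = 12*S)
s(q) = -27 - 4*q (s(q) = -3 + (12*(-2) - 4*q) = -3 + (-24 - 4*q) = -27 - 4*q)
g(z) = -27 - 4*z
(p**2 + g(v(1))*(-3))**2 = ((-16)**2 + (-27 - 4*(-3))*(-3))**2 = (256 + (-27 + 12)*(-3))**2 = (256 - 15*(-3))**2 = (256 + 45)**2 = 301**2 = 90601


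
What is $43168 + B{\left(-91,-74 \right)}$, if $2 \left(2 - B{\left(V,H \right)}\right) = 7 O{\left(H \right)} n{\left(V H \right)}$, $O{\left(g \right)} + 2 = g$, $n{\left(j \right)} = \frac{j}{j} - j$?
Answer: $-1747808$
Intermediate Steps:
$n{\left(j \right)} = 1 - j$
$O{\left(g \right)} = -2 + g$
$B{\left(V,H \right)} = 2 - \frac{\left(1 - H V\right) \left(-14 + 7 H\right)}{2}$ ($B{\left(V,H \right)} = 2 - \frac{7 \left(-2 + H\right) \left(1 - V H\right)}{2} = 2 - \frac{\left(-14 + 7 H\right) \left(1 - H V\right)}{2} = 2 - \frac{\left(1 - H V\right) \left(-14 + 7 H\right)}{2}$)
$43168 + B{\left(-91,-74 \right)} = 43168 + \left(2 + \frac{7 \left(-1 - -6734\right) \left(-2 - 74\right)}{2}\right) = 43168 + \left(2 + \frac{7}{2} \left(-1 + 6734\right) \left(-76\right)\right) = 43168 + \left(2 + \frac{7}{2} \cdot 6733 \left(-76\right)\right) = 43168 + \left(2 - 1790978\right) = 43168 - 1790976 = -1747808$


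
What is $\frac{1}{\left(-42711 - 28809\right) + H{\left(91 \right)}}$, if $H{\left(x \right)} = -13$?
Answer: $- \frac{1}{71533} \approx -1.398 \cdot 10^{-5}$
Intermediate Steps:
$\frac{1}{\left(-42711 - 28809\right) + H{\left(91 \right)}} = \frac{1}{\left(-42711 - 28809\right) - 13} = \frac{1}{-71520 - 13} = \frac{1}{-71533} = - \frac{1}{71533}$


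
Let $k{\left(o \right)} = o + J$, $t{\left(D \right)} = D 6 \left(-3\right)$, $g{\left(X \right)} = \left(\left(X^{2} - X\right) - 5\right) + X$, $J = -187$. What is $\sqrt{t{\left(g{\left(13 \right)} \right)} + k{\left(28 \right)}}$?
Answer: $i \sqrt{3111} \approx 55.776 i$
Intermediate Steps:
$g{\left(X \right)} = -5 + X^{2}$ ($g{\left(X \right)} = \left(-5 + X^{2} - X\right) + X = -5 + X^{2}$)
$t{\left(D \right)} = - 18 D$ ($t{\left(D \right)} = 6 D \left(-3\right) = - 18 D$)
$k{\left(o \right)} = -187 + o$ ($k{\left(o \right)} = o - 187 = -187 + o$)
$\sqrt{t{\left(g{\left(13 \right)} \right)} + k{\left(28 \right)}} = \sqrt{- 18 \left(-5 + 13^{2}\right) + \left(-187 + 28\right)} = \sqrt{- 18 \left(-5 + 169\right) - 159} = \sqrt{\left(-18\right) 164 - 159} = \sqrt{-2952 - 159} = \sqrt{-3111} = i \sqrt{3111}$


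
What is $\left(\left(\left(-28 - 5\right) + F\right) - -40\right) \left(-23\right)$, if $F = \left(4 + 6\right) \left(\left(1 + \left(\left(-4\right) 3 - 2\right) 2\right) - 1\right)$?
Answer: $6279$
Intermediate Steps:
$F = -280$ ($F = 10 \left(\left(1 + \left(-12 - 2\right) 2\right) - 1\right) = 10 \left(\left(1 - 28\right) - 1\right) = 10 \left(-27 - 1\right) = 10 \left(-28\right) = -280$)
$\left(\left(\left(-28 - 5\right) + F\right) - -40\right) \left(-23\right) = \left(\left(\left(-28 - 5\right) - 280\right) - -40\right) \left(-23\right) = \left(\left(-33 - 280\right) + 40\right) \left(-23\right) = \left(-313 + 40\right) \left(-23\right) = \left(-273\right) \left(-23\right) = 6279$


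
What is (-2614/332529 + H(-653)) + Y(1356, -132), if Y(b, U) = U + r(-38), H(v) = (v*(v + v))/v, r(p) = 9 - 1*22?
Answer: -482502193/332529 ≈ -1451.0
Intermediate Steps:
r(p) = -13 (r(p) = 9 - 22 = -13)
H(v) = 2*v (H(v) = (v*(2*v))/v = (2*v²)/v = 2*v)
Y(b, U) = -13 + U (Y(b, U) = U - 13 = -13 + U)
(-2614/332529 + H(-653)) + Y(1356, -132) = (-2614/332529 + 2*(-653)) + (-13 - 132) = (-2614*1/332529 - 1306) - 145 = (-2614/332529 - 1306) - 145 = -434285488/332529 - 145 = -482502193/332529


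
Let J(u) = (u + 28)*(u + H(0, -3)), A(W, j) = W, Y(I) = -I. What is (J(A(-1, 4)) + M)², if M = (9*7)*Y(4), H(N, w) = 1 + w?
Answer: 110889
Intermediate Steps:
J(u) = (-2 + u)*(28 + u) (J(u) = (u + 28)*(u + (1 - 3)) = (28 + u)*(u - 2) = (28 + u)*(-2 + u) = (-2 + u)*(28 + u))
M = -252 (M = (9*7)*(-1*4) = 63*(-4) = -252)
(J(A(-1, 4)) + M)² = ((-56 + (-1)² + 26*(-1)) - 252)² = ((-56 + 1 - 26) - 252)² = (-81 - 252)² = (-333)² = 110889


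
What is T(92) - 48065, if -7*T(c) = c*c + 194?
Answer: -345113/7 ≈ -49302.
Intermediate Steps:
T(c) = -194/7 - c**2/7 (T(c) = -(c*c + 194)/7 = -(c**2 + 194)/7 = -(194 + c**2)/7 = -194/7 - c**2/7)
T(92) - 48065 = (-194/7 - 1/7*92**2) - 48065 = (-194/7 - 1/7*8464) - 48065 = (-194/7 - 8464/7) - 48065 = -8658/7 - 48065 = -345113/7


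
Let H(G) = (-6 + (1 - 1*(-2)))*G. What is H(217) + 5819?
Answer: 5168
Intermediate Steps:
H(G) = -3*G (H(G) = (-6 + (1 + 2))*G = (-6 + 3)*G = -3*G)
H(217) + 5819 = -3*217 + 5819 = -651 + 5819 = 5168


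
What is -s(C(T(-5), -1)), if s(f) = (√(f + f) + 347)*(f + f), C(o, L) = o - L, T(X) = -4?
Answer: 2082 + 6*I*√6 ≈ 2082.0 + 14.697*I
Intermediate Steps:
s(f) = 2*f*(347 + √2*√f) (s(f) = (√(2*f) + 347)*(2*f) = (√2*√f + 347)*(2*f) = (347 + √2*√f)*(2*f) = 2*f*(347 + √2*√f))
-s(C(T(-5), -1)) = -(694*(-4 - 1*(-1)) + 2*√2*(-4 - 1*(-1))^(3/2)) = -(694*(-4 + 1) + 2*√2*(-4 + 1)^(3/2)) = -(694*(-3) + 2*√2*(-3)^(3/2)) = -(-2082 + 2*√2*(-3*I*√3)) = -(-2082 - 6*I*√6) = 2082 + 6*I*√6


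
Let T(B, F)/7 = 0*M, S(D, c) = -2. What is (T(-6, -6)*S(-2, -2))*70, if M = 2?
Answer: 0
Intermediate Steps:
T(B, F) = 0 (T(B, F) = 7*(0*2) = 7*0 = 0)
(T(-6, -6)*S(-2, -2))*70 = (0*(-2))*70 = 0*70 = 0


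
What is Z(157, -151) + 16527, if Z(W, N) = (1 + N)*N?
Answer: 39177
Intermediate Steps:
Z(W, N) = N*(1 + N)
Z(157, -151) + 16527 = -151*(1 - 151) + 16527 = -151*(-150) + 16527 = 22650 + 16527 = 39177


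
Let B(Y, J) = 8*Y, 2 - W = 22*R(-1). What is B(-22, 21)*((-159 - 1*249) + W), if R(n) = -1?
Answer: 67584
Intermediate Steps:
W = 24 (W = 2 - 22*(-1) = 2 - 1*(-22) = 2 + 22 = 24)
B(-22, 21)*((-159 - 1*249) + W) = (8*(-22))*((-159 - 1*249) + 24) = -176*((-159 - 249) + 24) = -176*(-408 + 24) = -176*(-384) = 67584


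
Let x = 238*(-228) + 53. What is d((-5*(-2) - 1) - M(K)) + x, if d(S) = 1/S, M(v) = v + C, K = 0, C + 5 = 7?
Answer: -379476/7 ≈ -54211.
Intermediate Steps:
C = 2 (C = -5 + 7 = 2)
M(v) = 2 + v (M(v) = v + 2 = 2 + v)
x = -54211 (x = -54264 + 53 = -54211)
d((-5*(-2) - 1) - M(K)) + x = 1/((-5*(-2) - 1) - (2 + 0)) - 54211 = 1/((10 - 1) - 1*2) - 54211 = 1/(9 - 2) - 54211 = 1/7 - 54211 = ⅐ - 54211 = -379476/7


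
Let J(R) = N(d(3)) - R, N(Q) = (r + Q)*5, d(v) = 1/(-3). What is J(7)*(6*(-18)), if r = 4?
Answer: -1224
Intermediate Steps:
d(v) = -⅓ (d(v) = 1*(-⅓) = -⅓)
N(Q) = 20 + 5*Q (N(Q) = (4 + Q)*5 = 20 + 5*Q)
J(R) = 55/3 - R (J(R) = (20 + 5*(-⅓)) - R = (20 - 5/3) - R = 55/3 - R)
J(7)*(6*(-18)) = (55/3 - 1*7)*(6*(-18)) = (55/3 - 7)*(-108) = (34/3)*(-108) = -1224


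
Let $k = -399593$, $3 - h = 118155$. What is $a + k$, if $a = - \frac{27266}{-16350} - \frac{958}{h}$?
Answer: $- \frac{64327050518989}{160982100} \approx -3.9959 \cdot 10^{5}$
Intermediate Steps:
$h = -118152$ ($h = 3 - 118155 = -118152$)
$a = \frac{269766311}{160982100}$ ($a = - \frac{27266}{-16350} - \frac{958}{-118152} = \left(-27266\right) \left(- \frac{1}{16350}\right) - - \frac{479}{59076} = \frac{13633}{8175} + \frac{479}{59076} = \frac{269766311}{160982100} \approx 1.6758$)
$a + k = \frac{269766311}{160982100} - 399593 = - \frac{64327050518989}{160982100}$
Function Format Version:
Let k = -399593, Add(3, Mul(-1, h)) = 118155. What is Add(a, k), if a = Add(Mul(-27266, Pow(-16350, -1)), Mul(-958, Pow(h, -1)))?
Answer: Rational(-64327050518989, 160982100) ≈ -3.9959e+5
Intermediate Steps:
h = -118152 (h = Add(3, Mul(-1, 118155)) = Add(3, -118155) = -118152)
a = Rational(269766311, 160982100) (a = Add(Mul(-27266, Pow(-16350, -1)), Mul(-958, Pow(-118152, -1))) = Add(Mul(-27266, Rational(-1, 16350)), Mul(-958, Rational(-1, 118152))) = Add(Rational(13633, 8175), Rational(479, 59076)) = Rational(269766311, 160982100) ≈ 1.6758)
Add(a, k) = Add(Rational(269766311, 160982100), -399593) = Rational(-64327050518989, 160982100)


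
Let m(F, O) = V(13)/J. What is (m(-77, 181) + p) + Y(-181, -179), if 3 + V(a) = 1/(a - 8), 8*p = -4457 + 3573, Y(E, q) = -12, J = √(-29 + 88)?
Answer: -245/2 - 14*√59/295 ≈ -122.86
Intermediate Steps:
J = √59 ≈ 7.6811
p = -221/2 (p = (-4457 + 3573)/8 = (⅛)*(-884) = -221/2 ≈ -110.50)
V(a) = -3 + 1/(-8 + a) (V(a) = -3 + 1/(a - 8) = -3 + 1/(-8 + a))
m(F, O) = -14*√59/295 (m(F, O) = ((25 - 3*13)/(-8 + 13))/(√59) = ((25 - 39)/5)*(√59/59) = ((⅕)*(-14))*(√59/59) = -14*√59/295)
(m(-77, 181) + p) + Y(-181, -179) = (-14*√59/295 - 221/2) - 12 = (-221/2 - 14*√59/295) - 12 = -245/2 - 14*√59/295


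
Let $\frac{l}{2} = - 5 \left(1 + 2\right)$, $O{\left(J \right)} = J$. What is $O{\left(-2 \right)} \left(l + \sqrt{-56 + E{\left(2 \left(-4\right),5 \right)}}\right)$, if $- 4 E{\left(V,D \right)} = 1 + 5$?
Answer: $60 - i \sqrt{230} \approx 60.0 - 15.166 i$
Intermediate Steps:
$E{\left(V,D \right)} = - \frac{3}{2}$ ($E{\left(V,D \right)} = - \frac{1 + 5}{4} = \left(- \frac{1}{4}\right) 6 = - \frac{3}{2}$)
$l = -30$ ($l = 2 \left(- 5 \left(1 + 2\right)\right) = 2 \left(\left(-5\right) 3\right) = 2 \left(-15\right) = -30$)
$O{\left(-2 \right)} \left(l + \sqrt{-56 + E{\left(2 \left(-4\right),5 \right)}}\right) = - 2 \left(-30 + \sqrt{-56 - \frac{3}{2}}\right) = - 2 \left(-30 + \sqrt{- \frac{115}{2}}\right) = - 2 \left(-30 + \frac{i \sqrt{230}}{2}\right) = 60 - i \sqrt{230}$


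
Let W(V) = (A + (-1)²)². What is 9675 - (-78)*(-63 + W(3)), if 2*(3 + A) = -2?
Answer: 5463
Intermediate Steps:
A = -4 (A = -3 + (½)*(-2) = -3 - 1 = -4)
W(V) = 9 (W(V) = (-4 + (-1)²)² = (-4 + 1)² = (-3)² = 9)
9675 - (-78)*(-63 + W(3)) = 9675 - (-78)*(-63 + 9) = 9675 - (-78)*(-54) = 9675 - 1*4212 = 9675 - 4212 = 5463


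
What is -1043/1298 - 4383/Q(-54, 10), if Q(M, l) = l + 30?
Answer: -2865427/25960 ≈ -110.38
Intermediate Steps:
Q(M, l) = 30 + l
-1043/1298 - 4383/Q(-54, 10) = -1043/1298 - 4383/(30 + 10) = -1043*1/1298 - 4383/40 = -1043/1298 - 4383*1/40 = -1043/1298 - 4383/40 = -2865427/25960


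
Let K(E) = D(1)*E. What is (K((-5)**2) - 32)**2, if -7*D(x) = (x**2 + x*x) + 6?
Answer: 179776/49 ≈ 3668.9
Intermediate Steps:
D(x) = -6/7 - 2*x**2/7 (D(x) = -((x**2 + x*x) + 6)/7 = -((x**2 + x**2) + 6)/7 = -(2*x**2 + 6)/7 = -(6 + 2*x**2)/7 = -6/7 - 2*x**2/7)
K(E) = -8*E/7 (K(E) = (-6/7 - 2/7*1**2)*E = (-6/7 - 2/7*1)*E = (-6/7 - 2/7)*E = -8*E/7)
(K((-5)**2) - 32)**2 = (-8/7*(-5)**2 - 32)**2 = (-8/7*25 - 32)**2 = (-200/7 - 32)**2 = (-424/7)**2 = 179776/49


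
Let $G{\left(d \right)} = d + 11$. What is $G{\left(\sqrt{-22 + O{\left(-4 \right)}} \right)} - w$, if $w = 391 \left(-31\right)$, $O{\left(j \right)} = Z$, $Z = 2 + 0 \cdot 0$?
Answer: $12132 + 2 i \sqrt{5} \approx 12132.0 + 4.4721 i$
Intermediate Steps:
$Z = 2$ ($Z = 2 + 0 = 2$)
$O{\left(j \right)} = 2$
$G{\left(d \right)} = 11 + d$
$w = -12121$
$G{\left(\sqrt{-22 + O{\left(-4 \right)}} \right)} - w = \left(11 + \sqrt{-22 + 2}\right) - -12121 = \left(11 + \sqrt{-20}\right) + 12121 = \left(11 + 2 i \sqrt{5}\right) + 12121 = 12132 + 2 i \sqrt{5}$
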